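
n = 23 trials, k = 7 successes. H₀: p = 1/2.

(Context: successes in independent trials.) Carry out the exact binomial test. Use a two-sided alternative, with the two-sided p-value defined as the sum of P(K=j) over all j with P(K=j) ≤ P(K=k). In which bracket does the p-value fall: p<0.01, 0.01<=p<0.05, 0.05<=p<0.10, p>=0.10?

Exact binomial: n=23, k=7, p₀=1/2=0.5000
P(X=j) = C(n,j)·p₀^j·(1−p₀)^(n−j); p = Σ P(X=j) over j with P(X=j) ≤ P(X=7)
p-value (two-sided) = 0.09314
→ bracket: 0.05<=p<0.10

p-value bracket: 0.05<=p<0.10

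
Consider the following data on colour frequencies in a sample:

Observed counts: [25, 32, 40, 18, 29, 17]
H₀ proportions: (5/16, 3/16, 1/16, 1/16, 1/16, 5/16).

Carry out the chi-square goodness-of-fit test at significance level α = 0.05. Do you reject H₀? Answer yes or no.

reject H₀: yes

n = 161; E_i = n·p_i = [50.31, 30.19, 10.06, 10.06, 10.06, 50.31]
χ² = (25−50.31)²/50.31 + (32−30.19)²/30.19 + (40−10.06)²/10.06 + (18−10.06)²/10.06 + (29−10.06)²/10.06 + (17−50.31)²/50.31 = 165.8704
df = 5
p-value (upper-tail) = 0.00000
At α=0.05: p < α → reject H₀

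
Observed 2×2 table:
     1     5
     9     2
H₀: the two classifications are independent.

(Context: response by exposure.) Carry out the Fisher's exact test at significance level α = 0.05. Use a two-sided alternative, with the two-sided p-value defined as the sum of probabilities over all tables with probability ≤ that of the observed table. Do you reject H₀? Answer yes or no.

reject H₀: yes

Margins: r₁=6, r₂=11, c₁=10, c₂=7, n=17
p_obs = C(6,1)·C(11,9)/C(17,10); sum pmf over tables with pmf ≤ p_obs
p-value (two-sided) = 0.03450
At α=0.05: p < α → reject H₀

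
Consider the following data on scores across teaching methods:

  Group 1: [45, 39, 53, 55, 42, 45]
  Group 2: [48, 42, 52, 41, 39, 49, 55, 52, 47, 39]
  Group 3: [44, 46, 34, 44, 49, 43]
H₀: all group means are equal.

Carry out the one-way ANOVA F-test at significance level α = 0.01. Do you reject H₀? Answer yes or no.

Group means [46.50, 46.40, 43.33], grand mean 45.591
SSB = Σnᵢ(x̄ᵢ−x̄)² = 42.085; SSW = ΣΣ(x−x̄ᵢ)² = 627.233
MSB = 42.085/2 = 21.0424; MSW = 627.233/19 = 33.0123
F = MSB/MSW = 0.6374
df = (2, 19)
p-value (upper-tail) = 0.53959
At α=0.01: p ≥ α → fail to reject H₀

reject H₀: no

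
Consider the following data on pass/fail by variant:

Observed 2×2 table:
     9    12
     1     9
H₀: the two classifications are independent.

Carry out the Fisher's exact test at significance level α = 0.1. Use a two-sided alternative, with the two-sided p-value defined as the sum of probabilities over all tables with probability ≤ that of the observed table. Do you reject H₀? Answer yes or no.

Margins: r₁=21, r₂=10, c₁=10, c₂=21, n=31
p_obs = C(21,9)·C(10,1)/C(31,10); sum pmf over tables with pmf ≤ p_obs
p-value (two-sided) = 0.10638
At α=0.1: p ≥ α → fail to reject H₀

reject H₀: no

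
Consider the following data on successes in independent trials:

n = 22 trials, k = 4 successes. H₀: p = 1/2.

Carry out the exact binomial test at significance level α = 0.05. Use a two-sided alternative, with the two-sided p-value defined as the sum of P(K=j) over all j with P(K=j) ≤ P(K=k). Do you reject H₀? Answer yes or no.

reject H₀: yes

Exact binomial: n=22, k=4, p₀=1/2=0.5000
P(X=j) = C(n,j)·p₀^j·(1−p₀)^(n−j); p = Σ P(X=j) over j with P(X=j) ≤ P(X=4)
p-value (two-sided) = 0.00434
At α=0.05: p < α → reject H₀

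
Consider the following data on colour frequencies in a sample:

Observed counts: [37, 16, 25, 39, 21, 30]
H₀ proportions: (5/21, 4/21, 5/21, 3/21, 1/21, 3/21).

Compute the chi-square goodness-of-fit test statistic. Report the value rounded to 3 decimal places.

test statistic = 45.850

n = 168; E_i = n·p_i = [40.00, 32.00, 40.00, 24.00, 8.00, 24.00]
χ² = (37−40.00)²/40.00 + (16−32.00)²/32.00 + (25−40.00)²/40.00 + (39−24.00)²/24.00 + (21−8.00)²/8.00 + (30−24.00)²/24.00 = 45.8500
df = 5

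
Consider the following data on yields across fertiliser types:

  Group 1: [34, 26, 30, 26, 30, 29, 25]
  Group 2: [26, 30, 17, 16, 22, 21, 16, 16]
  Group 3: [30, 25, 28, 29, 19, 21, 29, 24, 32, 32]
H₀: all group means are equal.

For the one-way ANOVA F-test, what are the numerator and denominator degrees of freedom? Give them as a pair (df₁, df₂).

k = 3 groups, N = 25 total
df = (k−1, N−k) = (3−1, 25−3) = (2, 22)

degrees of freedom = [2, 22]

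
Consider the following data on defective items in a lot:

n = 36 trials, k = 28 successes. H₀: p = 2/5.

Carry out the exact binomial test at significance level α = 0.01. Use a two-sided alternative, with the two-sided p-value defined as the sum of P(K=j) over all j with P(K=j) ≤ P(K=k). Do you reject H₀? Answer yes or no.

Exact binomial: n=36, k=28, p₀=2/5=0.4000
P(X=j) = C(n,j)·p₀^j·(1−p₀)^(n−j); p = Σ P(X=j) over j with P(X=j) ≤ P(X=28)
p-value (two-sided) = 0.00001
At α=0.01: p < α → reject H₀

reject H₀: yes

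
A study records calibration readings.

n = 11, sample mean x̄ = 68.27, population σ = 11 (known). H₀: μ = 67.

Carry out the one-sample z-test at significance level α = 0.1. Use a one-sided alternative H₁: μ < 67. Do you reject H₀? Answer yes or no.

reject H₀: no

SE = σ/√n = 11/√11 = 3.3166
z = (x̄−μ₀)/SE = (68.27−67)/3.3166 = 0.3829
p-value (one-sided, H₁ less) = 0.64911
At α=0.1: p ≥ α → fail to reject H₀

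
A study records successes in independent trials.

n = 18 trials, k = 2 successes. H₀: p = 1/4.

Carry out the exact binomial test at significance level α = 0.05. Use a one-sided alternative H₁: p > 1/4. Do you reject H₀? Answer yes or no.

reject H₀: no

Exact binomial: n=18, k=2, p₀=1/4=0.2500
P(X≥2) from Σ C(n,i)·p₀^i·(1−p₀)^(n−i)
p-value (one-sided, H₁ greater) = 0.96054
At α=0.05: p ≥ α → fail to reject H₀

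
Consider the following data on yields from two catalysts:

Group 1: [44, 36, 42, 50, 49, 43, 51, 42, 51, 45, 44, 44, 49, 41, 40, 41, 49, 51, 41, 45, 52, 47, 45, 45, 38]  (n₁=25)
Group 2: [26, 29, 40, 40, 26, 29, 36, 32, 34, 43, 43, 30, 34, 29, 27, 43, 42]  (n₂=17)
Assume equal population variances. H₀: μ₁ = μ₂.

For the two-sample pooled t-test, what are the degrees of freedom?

degrees of freedom = 40

df = n₁ + n₂ − 2 = 25 + 17 − 2 = 40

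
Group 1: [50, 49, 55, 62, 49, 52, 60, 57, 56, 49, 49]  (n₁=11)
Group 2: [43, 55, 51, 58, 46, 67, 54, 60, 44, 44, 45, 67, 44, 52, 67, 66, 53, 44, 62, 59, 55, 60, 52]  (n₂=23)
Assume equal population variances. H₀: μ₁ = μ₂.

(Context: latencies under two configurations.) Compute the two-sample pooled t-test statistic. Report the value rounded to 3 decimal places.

x̄₁=53.455, s₁=4.803, n₁=11
x̄₂=54.261, s₂=8.291, n₂=23
s_p² = [10·4.803² + 22·8.291²]/32 = 54.4738
SE = √(s_p²·(1/11+1/23)) = 2.7057
t = (53.455−54.261)/2.7057 = -0.2980
df = 32

test statistic = -0.298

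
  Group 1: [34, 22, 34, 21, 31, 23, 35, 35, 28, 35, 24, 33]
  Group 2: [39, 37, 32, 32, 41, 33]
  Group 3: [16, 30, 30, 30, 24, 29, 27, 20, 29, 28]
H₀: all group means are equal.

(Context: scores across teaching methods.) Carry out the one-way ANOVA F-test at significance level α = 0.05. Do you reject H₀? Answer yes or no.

Group means [29.58, 35.67, 26.30], grand mean 29.714
SSB = Σnᵢ(x̄ᵢ−x̄)² = 329.364; SSW = ΣΣ(x−x̄ᵢ)² = 634.350
MSB = 329.364/2 = 164.6821; MSW = 634.350/25 = 25.3740
F = MSB/MSW = 6.4902
df = (2, 25)
p-value (upper-tail) = 0.00537
At α=0.05: p < α → reject H₀

reject H₀: yes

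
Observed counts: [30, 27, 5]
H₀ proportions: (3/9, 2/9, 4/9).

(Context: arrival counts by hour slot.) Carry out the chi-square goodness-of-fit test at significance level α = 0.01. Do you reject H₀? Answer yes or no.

reject H₀: yes

n = 62; E_i = n·p_i = [20.67, 13.78, 27.56]
χ² = (30−20.67)²/20.67 + (27−13.78)²/13.78 + (5−27.56)²/27.56 = 35.3669
df = 2
p-value (upper-tail) = 0.00000
At α=0.01: p < α → reject H₀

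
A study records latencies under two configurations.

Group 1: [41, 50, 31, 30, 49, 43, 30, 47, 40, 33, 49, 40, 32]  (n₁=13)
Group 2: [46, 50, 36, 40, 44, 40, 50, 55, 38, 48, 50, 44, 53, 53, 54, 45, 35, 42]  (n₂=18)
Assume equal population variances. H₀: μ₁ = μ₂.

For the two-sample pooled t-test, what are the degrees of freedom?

df = n₁ + n₂ − 2 = 13 + 18 − 2 = 29

degrees of freedom = 29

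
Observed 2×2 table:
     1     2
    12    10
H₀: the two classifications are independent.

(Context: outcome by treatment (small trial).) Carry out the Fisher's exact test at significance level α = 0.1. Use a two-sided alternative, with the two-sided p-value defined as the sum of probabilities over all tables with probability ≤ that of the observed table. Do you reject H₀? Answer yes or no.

reject H₀: no

Margins: r₁=3, r₂=22, c₁=13, c₂=12, n=25
p_obs = C(3,1)·C(22,12)/C(25,13); sum pmf over tables with pmf ≤ p_obs
p-value (two-sided) = 0.59304
At α=0.1: p ≥ α → fail to reject H₀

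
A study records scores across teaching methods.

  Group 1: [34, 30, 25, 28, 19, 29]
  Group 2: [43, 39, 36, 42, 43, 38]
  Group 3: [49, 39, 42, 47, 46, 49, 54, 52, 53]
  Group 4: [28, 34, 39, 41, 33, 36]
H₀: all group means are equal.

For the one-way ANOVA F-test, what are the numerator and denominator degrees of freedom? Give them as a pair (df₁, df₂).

degrees of freedom = [3, 23]

k = 4 groups, N = 27 total
df = (k−1, N−k) = (4−1, 27−4) = (3, 23)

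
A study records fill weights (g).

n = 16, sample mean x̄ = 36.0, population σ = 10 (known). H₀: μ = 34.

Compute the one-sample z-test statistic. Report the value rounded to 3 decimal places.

SE = σ/√n = 10/√16 = 2.5000
z = (x̄−μ₀)/SE = (36.0−34)/2.5000 = 0.8000

test statistic = 0.800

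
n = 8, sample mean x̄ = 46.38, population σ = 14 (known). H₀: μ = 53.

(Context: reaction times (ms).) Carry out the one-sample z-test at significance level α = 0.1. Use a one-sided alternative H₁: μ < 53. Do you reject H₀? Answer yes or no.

SE = σ/√n = 14/√8 = 4.9497
z = (x̄−μ₀)/SE = (46.38−53)/4.9497 = -1.3374
p-value (one-sided, H₁ less) = 0.09054
At α=0.1: p < α → reject H₀

reject H₀: yes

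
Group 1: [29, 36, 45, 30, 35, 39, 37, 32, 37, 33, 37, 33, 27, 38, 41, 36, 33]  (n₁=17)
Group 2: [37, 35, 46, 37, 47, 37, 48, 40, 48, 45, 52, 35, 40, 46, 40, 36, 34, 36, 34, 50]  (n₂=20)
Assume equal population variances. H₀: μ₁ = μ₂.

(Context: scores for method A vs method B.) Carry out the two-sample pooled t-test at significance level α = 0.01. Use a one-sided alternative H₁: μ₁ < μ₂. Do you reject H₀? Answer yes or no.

reject H₀: yes

x̄₁=35.176, s₁=4.475, n₁=17
x̄₂=41.150, s₂=5.950, n₂=20
s_p² = [16·4.475² + 19·5.950²]/35 = 28.3720
SE = √(s_p²·(1/17+1/20)) = 1.7571
t = (35.176−41.150)/1.7571 = -3.3996
df = 35
p-value (one-sided, H₁ less) = 0.00085
At α=0.01: p < α → reject H₀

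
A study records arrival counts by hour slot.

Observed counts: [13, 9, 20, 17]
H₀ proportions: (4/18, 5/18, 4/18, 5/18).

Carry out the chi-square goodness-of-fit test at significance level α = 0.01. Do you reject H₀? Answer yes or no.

n = 59; E_i = n·p_i = [13.11, 16.39, 13.11, 16.39]
χ² = (13−13.11)²/13.11 + (9−16.39)²/16.39 + (20−13.11)²/13.11 + (17−16.39)²/16.39 = 6.9746
df = 3
p-value (upper-tail) = 0.07271
At α=0.01: p ≥ α → fail to reject H₀

reject H₀: no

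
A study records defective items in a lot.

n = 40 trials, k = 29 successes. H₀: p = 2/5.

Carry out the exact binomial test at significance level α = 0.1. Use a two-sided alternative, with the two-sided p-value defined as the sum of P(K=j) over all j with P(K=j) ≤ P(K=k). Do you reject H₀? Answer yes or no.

Exact binomial: n=40, k=29, p₀=2/5=0.4000
P(X=j) = C(n,j)·p₀^j·(1−p₀)^(n−j); p = Σ P(X=j) over j with P(X=j) ≤ P(X=29)
p-value (two-sided) = 0.00006
At α=0.1: p < α → reject H₀

reject H₀: yes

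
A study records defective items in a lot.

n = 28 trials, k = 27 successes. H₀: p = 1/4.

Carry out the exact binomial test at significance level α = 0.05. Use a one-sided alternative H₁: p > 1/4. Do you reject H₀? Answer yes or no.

Exact binomial: n=28, k=27, p₀=1/4=0.2500
P(X≥27) from Σ C(n,i)·p₀^i·(1−p₀)^(n−i)
p-value (one-sided, H₁ greater) = 0.00000
At α=0.05: p < α → reject H₀

reject H₀: yes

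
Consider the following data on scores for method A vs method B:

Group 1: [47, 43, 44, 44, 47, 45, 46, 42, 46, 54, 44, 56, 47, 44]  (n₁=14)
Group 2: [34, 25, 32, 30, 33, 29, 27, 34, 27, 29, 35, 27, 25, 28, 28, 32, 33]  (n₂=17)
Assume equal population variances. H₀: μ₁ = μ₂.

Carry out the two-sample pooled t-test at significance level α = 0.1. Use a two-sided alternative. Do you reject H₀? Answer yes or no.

reject H₀: yes

x̄₁=46.357, s₁=3.992, n₁=14
x̄₂=29.882, s₂=3.257, n₂=17
s_p² = [13·3.992² + 16·3.257²]/29 = 12.9993
SE = √(s_p²·(1/14+1/17)) = 1.3012
t = (46.357−29.882)/1.3012 = 12.6610
df = 29
p-value (two-sided) = 0.00000
At α=0.1: p < α → reject H₀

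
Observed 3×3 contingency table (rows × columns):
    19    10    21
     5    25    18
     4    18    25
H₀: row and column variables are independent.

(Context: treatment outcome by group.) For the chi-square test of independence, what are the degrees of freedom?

df = (r−1)(c−1) = (3−1)·(3−1) = 4

degrees of freedom = 4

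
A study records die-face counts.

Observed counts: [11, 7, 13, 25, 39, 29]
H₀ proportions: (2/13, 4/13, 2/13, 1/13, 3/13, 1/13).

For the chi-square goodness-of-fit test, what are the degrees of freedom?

degrees of freedom = 5

df = k − 1 = 6 − 1 = 5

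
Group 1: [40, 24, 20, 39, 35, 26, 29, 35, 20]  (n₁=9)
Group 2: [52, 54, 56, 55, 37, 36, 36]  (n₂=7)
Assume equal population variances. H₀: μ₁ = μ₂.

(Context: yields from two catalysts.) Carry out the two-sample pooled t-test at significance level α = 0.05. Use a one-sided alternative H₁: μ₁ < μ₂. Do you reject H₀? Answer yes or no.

reject H₀: yes

x̄₁=29.778, s₁=7.775, n₁=9
x̄₂=46.571, s₂=9.658, n₂=7
s_p² = [8·7.775² + 6·9.658²]/14 = 74.5193
SE = √(s_p²·(1/9+1/7)) = 4.3503
t = (29.778−46.571)/4.3503 = -3.8603
df = 14
p-value (one-sided, H₁ less) = 0.00087
At α=0.05: p < α → reject H₀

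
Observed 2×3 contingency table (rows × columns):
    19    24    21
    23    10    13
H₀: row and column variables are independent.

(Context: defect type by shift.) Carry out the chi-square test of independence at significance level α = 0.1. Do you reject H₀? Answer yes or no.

Row totals [64, 46], col totals [42, 34, 34], n=110
χ² = (19−24.44)²/24.44 + (24−19.78)²/19.78 + (21−19.78)²/19.78 + (23−17.56)²/17.56 + (10−14.22)²/14.22 + (13−14.22)²/14.22 = 5.2224
df = 2
p-value (upper-tail) = 0.07345
At α=0.1: p < α → reject H₀

reject H₀: yes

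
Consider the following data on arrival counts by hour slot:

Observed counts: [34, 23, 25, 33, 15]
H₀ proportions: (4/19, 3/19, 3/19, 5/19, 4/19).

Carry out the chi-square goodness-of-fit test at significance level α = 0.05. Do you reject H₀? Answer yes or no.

n = 130; E_i = n·p_i = [27.37, 20.53, 20.53, 34.21, 27.37]
χ² = (34−27.37)²/27.37 + (23−20.53)²/20.53 + (25−20.53)²/20.53 + (33−34.21)²/34.21 + (15−27.37)²/27.37 = 8.5124
df = 4
p-value (upper-tail) = 0.07451
At α=0.05: p ≥ α → fail to reject H₀

reject H₀: no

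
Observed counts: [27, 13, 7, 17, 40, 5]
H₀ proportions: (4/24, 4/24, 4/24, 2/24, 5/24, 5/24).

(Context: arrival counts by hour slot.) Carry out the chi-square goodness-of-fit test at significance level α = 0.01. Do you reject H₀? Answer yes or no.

reject H₀: yes

n = 109; E_i = n·p_i = [18.17, 18.17, 18.17, 9.08, 22.71, 22.71]
χ² = (27−18.17)²/18.17 + (13−18.17)²/18.17 + (7−18.17)²/18.17 + (17−9.08)²/9.08 + (40−22.71)²/22.71 + (5−22.71)²/22.71 = 46.5046
df = 5
p-value (upper-tail) = 0.00000
At α=0.01: p < α → reject H₀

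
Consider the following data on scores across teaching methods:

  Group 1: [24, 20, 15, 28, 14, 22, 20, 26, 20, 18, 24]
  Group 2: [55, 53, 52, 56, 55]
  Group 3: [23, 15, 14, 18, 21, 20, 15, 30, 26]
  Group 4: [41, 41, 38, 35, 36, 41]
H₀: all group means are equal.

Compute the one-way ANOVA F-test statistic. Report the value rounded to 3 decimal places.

Group means [21.00, 54.20, 20.22, 38.67], grand mean 29.548
SSB = Σnᵢ(x̄ᵢ−x̄)² = 5123.989; SSW = ΣΣ(x−x̄ᵢ)² = 473.689
MSB = 5123.989/3 = 1707.9962; MSW = 473.689/27 = 17.5440
F = MSB/MSW = 97.3548
df = (3, 27)

test statistic = 97.355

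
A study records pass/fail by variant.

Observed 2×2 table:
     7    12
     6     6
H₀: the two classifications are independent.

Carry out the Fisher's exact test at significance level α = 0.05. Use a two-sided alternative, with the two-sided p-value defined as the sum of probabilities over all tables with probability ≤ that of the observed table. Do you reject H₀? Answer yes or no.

Margins: r₁=19, r₂=12, c₁=13, c₂=18, n=31
p_obs = C(19,7)·C(12,6)/C(31,13); sum pmf over tables with pmf ≤ p_obs
p-value (two-sided) = 0.70977
At α=0.05: p ≥ α → fail to reject H₀

reject H₀: no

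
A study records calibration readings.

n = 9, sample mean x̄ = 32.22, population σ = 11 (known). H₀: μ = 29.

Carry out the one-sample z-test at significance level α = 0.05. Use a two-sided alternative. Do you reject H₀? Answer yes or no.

SE = σ/√n = 11/√9 = 3.6667
z = (x̄−μ₀)/SE = (32.22−29)/3.6667 = 0.8782
p-value (two-sided) = 0.37985
At α=0.05: p ≥ α → fail to reject H₀

reject H₀: no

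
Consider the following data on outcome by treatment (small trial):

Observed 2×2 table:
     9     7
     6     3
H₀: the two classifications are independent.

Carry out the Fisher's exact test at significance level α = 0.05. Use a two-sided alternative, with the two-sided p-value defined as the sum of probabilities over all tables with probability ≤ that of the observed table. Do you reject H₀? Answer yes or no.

reject H₀: no

Margins: r₁=16, r₂=9, c₁=15, c₂=10, n=25
p_obs = C(16,9)·C(9,6)/C(25,15); sum pmf over tables with pmf ≤ p_obs
p-value (two-sided) = 0.69132
At α=0.05: p ≥ α → fail to reject H₀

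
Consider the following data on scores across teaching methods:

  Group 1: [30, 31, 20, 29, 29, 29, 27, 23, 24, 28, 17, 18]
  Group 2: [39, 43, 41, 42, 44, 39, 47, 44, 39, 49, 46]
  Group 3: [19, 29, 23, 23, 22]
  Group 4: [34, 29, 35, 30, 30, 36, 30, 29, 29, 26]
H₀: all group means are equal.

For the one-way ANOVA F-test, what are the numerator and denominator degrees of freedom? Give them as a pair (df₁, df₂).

k = 4 groups, N = 38 total
df = (k−1, N−k) = (4−1, 38−4) = (3, 34)

degrees of freedom = [3, 34]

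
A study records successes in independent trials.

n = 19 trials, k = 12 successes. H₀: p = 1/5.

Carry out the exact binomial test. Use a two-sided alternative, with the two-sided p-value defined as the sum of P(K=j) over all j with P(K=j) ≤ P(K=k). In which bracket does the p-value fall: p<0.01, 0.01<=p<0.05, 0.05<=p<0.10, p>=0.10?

Exact binomial: n=19, k=12, p₀=1/5=0.2000
P(X=j) = C(n,j)·p₀^j·(1−p₀)^(n−j); p = Σ P(X=j) over j with P(X=j) ≤ P(X=12)
p-value (two-sided) = 0.00005
→ bracket: p<0.01

p-value bracket: p<0.01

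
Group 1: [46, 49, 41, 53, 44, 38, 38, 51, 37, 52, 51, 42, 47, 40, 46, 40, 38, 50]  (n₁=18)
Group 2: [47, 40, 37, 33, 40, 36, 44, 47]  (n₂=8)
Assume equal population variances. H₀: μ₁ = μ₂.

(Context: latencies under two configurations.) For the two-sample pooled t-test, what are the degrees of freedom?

degrees of freedom = 24

df = n₁ + n₂ − 2 = 18 + 8 − 2 = 24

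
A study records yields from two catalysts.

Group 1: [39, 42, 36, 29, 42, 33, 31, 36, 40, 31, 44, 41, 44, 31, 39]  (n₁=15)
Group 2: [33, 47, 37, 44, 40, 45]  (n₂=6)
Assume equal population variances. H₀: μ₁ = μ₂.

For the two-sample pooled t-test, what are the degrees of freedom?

degrees of freedom = 19

df = n₁ + n₂ − 2 = 15 + 6 − 2 = 19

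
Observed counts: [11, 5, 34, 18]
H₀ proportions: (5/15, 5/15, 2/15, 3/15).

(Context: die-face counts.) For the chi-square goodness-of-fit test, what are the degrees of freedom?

degrees of freedom = 3

df = k − 1 = 4 − 1 = 3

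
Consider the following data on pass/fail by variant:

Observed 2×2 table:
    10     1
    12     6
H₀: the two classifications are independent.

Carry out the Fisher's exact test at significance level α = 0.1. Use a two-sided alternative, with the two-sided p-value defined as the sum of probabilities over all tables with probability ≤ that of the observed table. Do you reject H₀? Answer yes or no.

Margins: r₁=11, r₂=18, c₁=22, c₂=7, n=29
p_obs = C(11,10)·C(18,12)/C(29,22); sum pmf over tables with pmf ≤ p_obs
p-value (two-sided) = 0.20205
At α=0.1: p ≥ α → fail to reject H₀

reject H₀: no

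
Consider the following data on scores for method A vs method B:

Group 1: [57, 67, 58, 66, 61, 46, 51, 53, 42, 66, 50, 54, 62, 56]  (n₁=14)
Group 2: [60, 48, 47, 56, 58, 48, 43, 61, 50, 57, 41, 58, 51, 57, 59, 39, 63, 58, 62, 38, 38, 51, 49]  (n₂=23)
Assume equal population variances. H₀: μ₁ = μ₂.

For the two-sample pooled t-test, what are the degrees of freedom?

df = n₁ + n₂ − 2 = 14 + 23 − 2 = 35

degrees of freedom = 35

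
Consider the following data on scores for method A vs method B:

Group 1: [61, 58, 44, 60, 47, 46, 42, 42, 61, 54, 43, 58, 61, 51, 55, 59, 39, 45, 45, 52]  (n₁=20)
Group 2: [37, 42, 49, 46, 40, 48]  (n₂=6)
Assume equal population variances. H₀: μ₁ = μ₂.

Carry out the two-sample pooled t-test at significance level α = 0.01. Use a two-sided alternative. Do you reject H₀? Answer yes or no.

x̄₁=51.150, s₁=7.611, n₁=20
x̄₂=43.667, s₂=4.761, n₂=6
s_p² = [19·7.611² + 5·4.761²]/24 = 50.5785
SE = √(s_p²·(1/20+1/6)) = 3.3104
t = (51.150−43.667)/3.3104 = 2.2606
df = 24
p-value (two-sided) = 0.03313
At α=0.01: p ≥ α → fail to reject H₀

reject H₀: no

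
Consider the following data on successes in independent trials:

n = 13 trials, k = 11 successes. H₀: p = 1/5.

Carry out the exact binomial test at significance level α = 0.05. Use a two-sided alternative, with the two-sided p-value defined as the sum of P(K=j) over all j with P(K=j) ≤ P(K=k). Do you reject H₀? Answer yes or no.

Exact binomial: n=13, k=11, p₀=1/5=0.2000
P(X=j) = C(n,j)·p₀^j·(1−p₀)^(n−j); p = Σ P(X=j) over j with P(X=j) ≤ P(X=11)
p-value (two-sided) = 0.00000
At α=0.05: p < α → reject H₀

reject H₀: yes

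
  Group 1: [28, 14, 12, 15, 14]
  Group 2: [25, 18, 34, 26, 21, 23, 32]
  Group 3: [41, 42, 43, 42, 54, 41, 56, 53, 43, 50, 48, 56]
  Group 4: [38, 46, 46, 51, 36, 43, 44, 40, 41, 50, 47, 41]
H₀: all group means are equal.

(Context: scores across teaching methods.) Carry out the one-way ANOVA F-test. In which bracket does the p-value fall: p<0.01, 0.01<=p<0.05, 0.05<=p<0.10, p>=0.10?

p-value bracket: p<0.01

Group means [16.60, 25.57, 47.42, 43.58], grand mean 37.611
SSB = Σnᵢ(x̄ᵢ−x̄)² = 4803.808; SSW = ΣΣ(x−x̄ᵢ)² = 1008.748
MSB = 4803.808/3 = 1601.2693; MSW = 1008.748/32 = 31.5234
F = MSB/MSW = 50.7963
df = (3, 32)
p-value (upper-tail) = 0.00000
→ bracket: p<0.01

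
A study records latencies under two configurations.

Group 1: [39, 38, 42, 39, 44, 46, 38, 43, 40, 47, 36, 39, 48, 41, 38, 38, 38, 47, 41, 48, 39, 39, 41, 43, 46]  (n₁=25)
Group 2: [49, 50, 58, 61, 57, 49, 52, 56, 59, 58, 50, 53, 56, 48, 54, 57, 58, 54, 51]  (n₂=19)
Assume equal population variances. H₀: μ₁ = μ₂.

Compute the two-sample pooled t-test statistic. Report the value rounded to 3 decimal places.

x̄₁=41.520, s₁=3.664, n₁=25
x̄₂=54.211, s₂=3.938, n₂=19
s_p² = [24·3.664² + 18·3.938²]/42 = 14.3190
SE = √(s_p²·(1/25+1/19)) = 1.1517
t = (41.520−54.211)/1.1517 = -11.0190
df = 42

test statistic = -11.019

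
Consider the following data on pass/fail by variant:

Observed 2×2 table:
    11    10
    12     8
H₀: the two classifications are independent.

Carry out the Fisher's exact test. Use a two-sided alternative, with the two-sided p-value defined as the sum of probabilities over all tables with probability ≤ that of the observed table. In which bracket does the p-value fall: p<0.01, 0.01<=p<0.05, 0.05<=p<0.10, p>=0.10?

p-value bracket: p>=0.10

Margins: r₁=21, r₂=20, c₁=23, c₂=18, n=41
p_obs = C(21,11)·C(20,12)/C(41,23); sum pmf over tables with pmf ≤ p_obs
p-value (two-sided) = 0.75574
→ bracket: p>=0.10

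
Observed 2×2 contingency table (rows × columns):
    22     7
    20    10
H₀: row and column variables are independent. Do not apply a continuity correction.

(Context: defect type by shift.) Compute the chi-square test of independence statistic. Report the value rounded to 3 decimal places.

test statistic = 0.608

Row totals [29, 30], col totals [42, 17], n=59
χ² = (22−20.64)²/20.64 + (7−8.36)²/8.36 + (20−21.36)²/21.36 + (10−8.64)²/8.64 = 0.6079
df = 1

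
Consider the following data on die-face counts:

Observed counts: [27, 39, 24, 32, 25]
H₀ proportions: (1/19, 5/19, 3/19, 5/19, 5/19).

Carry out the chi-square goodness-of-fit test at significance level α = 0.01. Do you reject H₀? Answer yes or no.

reject H₀: yes

n = 147; E_i = n·p_i = [7.74, 38.68, 23.21, 38.68, 38.68]
χ² = (27−7.74)²/7.74 + (39−38.68)²/38.68 + (24−23.21)²/23.21 + (32−38.68)²/38.68 + (25−38.68)²/38.68 = 53.9864
df = 4
p-value (upper-tail) = 0.00000
At α=0.01: p < α → reject H₀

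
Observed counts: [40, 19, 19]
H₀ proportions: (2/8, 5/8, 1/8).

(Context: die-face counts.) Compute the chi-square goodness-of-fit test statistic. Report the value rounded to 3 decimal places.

test statistic = 48.482

n = 78; E_i = n·p_i = [19.50, 48.75, 9.75]
χ² = (40−19.50)²/19.50 + (19−48.75)²/48.75 + (19−9.75)²/9.75 = 48.4821
df = 2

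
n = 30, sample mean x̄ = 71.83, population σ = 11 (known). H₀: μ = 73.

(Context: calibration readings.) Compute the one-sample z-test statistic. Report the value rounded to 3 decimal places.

SE = σ/√n = 11/√30 = 2.0083
z = (x̄−μ₀)/SE = (71.83−73)/2.0083 = -0.5826

test statistic = -0.583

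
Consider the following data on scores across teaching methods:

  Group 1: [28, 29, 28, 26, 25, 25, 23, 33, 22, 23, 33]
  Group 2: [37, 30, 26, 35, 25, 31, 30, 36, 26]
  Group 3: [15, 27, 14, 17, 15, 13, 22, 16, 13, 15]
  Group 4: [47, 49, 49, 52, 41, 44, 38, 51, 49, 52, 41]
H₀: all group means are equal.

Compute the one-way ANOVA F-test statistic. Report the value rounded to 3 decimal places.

Group means [26.82, 30.67, 16.70, 46.64], grand mean 30.512
SSB = Σnᵢ(x̄ᵢ−x̄)² = 4917.962; SSW = ΣΣ(x−x̄ᵢ)² = 724.282
MSB = 4917.962/3 = 1639.3207; MSW = 724.282/37 = 19.5752
F = MSB/MSW = 83.7448
df = (3, 37)

test statistic = 83.745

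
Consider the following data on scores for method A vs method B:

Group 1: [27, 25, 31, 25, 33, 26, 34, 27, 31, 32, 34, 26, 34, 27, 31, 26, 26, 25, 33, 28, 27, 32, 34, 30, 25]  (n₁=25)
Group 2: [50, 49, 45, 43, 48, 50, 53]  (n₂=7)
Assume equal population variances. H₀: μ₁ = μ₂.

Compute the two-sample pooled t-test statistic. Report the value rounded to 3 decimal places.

test statistic = -13.155

x̄₁=29.160, s₁=3.412, n₁=25
x̄₂=48.286, s₂=3.352, n₂=7
s_p² = [24·3.412² + 6·3.352²]/30 = 11.5596
SE = √(s_p²·(1/25+1/7)) = 1.4539
t = (29.160−48.286)/1.4539 = -13.1550
df = 30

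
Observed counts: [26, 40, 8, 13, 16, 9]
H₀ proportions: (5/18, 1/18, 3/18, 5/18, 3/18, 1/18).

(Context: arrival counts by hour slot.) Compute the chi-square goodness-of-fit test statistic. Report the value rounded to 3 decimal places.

test statistic = 202.464

n = 112; E_i = n·p_i = [31.11, 6.22, 18.67, 31.11, 18.67, 6.22]
χ² = (26−31.11)²/31.11 + (40−6.22)²/6.22 + (8−18.67)²/18.67 + (13−31.11)²/31.11 + (16−18.67)²/18.67 + (9−6.22)²/6.22 = 202.4643
df = 5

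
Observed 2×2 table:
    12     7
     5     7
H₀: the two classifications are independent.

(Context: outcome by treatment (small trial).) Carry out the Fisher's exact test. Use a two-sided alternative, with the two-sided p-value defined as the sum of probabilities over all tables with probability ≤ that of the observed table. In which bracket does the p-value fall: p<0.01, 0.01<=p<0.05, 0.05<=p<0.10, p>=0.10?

Margins: r₁=19, r₂=12, c₁=17, c₂=14, n=31
p_obs = C(19,12)·C(12,5)/C(31,17); sum pmf over tables with pmf ≤ p_obs
p-value (two-sided) = 0.28831
→ bracket: p>=0.10

p-value bracket: p>=0.10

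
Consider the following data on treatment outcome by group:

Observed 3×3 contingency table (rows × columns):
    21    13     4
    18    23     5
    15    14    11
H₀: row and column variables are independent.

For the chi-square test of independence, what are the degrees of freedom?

degrees of freedom = 4

df = (r−1)(c−1) = (3−1)·(3−1) = 4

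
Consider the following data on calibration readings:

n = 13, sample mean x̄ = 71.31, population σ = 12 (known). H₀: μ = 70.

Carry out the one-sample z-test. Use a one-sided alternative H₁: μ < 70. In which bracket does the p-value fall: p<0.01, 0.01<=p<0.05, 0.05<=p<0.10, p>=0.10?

SE = σ/√n = 12/√13 = 3.3282
z = (x̄−μ₀)/SE = (71.31−70)/3.3282 = 0.3936
p-value (one-sided, H₁ less) = 0.65306
→ bracket: p>=0.10

p-value bracket: p>=0.10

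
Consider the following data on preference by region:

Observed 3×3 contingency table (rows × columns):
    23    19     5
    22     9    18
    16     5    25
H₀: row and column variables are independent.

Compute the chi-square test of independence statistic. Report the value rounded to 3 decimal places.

Row totals [47, 49, 46], col totals [61, 33, 48], n=142
χ² = (23−20.19)²/20.19 + (19−10.92)²/10.92 + (5−15.89)²/15.89 + (22−21.05)²/21.05 + (9−11.39)²/11.39 + (18−16.56)²/16.56 + (16−19.76)²/19.76 + (5−10.69)²/10.69 + (25−15.55)²/15.55 = 23.9819
df = 4

test statistic = 23.982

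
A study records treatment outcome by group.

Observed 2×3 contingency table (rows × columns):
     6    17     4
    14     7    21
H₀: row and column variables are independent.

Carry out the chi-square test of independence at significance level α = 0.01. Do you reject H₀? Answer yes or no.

Row totals [27, 42], col totals [20, 24, 25], n=69
χ² = (6−7.83)²/7.83 + (17−9.39)²/9.39 + (4−9.78)²/9.78 + (14−12.17)²/12.17 + (7−14.61)²/14.61 + (21−15.22)²/15.22 = 16.4429
df = 2
p-value (upper-tail) = 0.00027
At α=0.01: p < α → reject H₀

reject H₀: yes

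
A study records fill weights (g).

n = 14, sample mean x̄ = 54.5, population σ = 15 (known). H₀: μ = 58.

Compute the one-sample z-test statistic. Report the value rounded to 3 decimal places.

test statistic = -0.873

SE = σ/√n = 15/√14 = 4.0089
z = (x̄−μ₀)/SE = (54.5−58)/4.0089 = -0.8731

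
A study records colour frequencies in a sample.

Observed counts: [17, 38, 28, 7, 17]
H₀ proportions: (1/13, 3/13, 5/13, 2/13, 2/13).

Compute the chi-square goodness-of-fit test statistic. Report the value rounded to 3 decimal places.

test statistic = 26.175

n = 107; E_i = n·p_i = [8.23, 24.69, 41.15, 16.46, 16.46]
χ² = (17−8.23)²/8.23 + (38−24.69)²/24.69 + (28−41.15)²/41.15 + (7−16.46)²/16.46 + (17−16.46)²/16.46 = 26.1751
df = 4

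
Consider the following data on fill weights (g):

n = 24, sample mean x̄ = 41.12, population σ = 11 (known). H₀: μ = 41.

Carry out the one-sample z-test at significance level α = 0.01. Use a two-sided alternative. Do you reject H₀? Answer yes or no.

SE = σ/√n = 11/√24 = 2.2454
z = (x̄−μ₀)/SE = (41.12−41)/2.2454 = 0.0534
p-value (two-sided) = 0.95738
At α=0.01: p ≥ α → fail to reject H₀

reject H₀: no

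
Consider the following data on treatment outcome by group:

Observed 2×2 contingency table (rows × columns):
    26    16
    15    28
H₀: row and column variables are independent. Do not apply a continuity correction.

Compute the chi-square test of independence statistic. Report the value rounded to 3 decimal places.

Row totals [42, 43], col totals [41, 44], n=85
χ² = (26−20.26)²/20.26 + (16−21.74)²/21.74 + (15−20.74)²/20.74 + (28−22.26)²/22.26 = 6.2130
df = 1

test statistic = 6.213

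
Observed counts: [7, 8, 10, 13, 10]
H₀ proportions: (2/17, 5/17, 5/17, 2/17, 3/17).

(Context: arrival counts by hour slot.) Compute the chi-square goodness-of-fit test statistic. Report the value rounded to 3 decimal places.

test statistic = 14.026

n = 48; E_i = n·p_i = [5.65, 14.12, 14.12, 5.65, 8.47]
χ² = (7−5.65)²/5.65 + (8−14.12)²/14.12 + (10−14.12)²/14.12 + (13−5.65)²/5.65 + (10−8.47)²/8.47 = 14.0264
df = 4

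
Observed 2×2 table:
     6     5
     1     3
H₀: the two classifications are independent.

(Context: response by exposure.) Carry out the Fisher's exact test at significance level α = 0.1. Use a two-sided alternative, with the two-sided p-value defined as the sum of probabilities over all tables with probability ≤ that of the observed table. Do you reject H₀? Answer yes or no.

Margins: r₁=11, r₂=4, c₁=7, c₂=8, n=15
p_obs = C(11,6)·C(4,1)/C(15,7); sum pmf over tables with pmf ≤ p_obs
p-value (two-sided) = 0.56923
At α=0.1: p ≥ α → fail to reject H₀

reject H₀: no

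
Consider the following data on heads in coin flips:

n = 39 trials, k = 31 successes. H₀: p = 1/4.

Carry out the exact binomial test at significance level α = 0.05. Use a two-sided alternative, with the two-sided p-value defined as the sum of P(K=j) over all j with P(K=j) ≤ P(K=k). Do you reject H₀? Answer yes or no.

Exact binomial: n=39, k=31, p₀=1/4=0.2500
P(X=j) = C(n,j)·p₀^j·(1−p₀)^(n−j); p = Σ P(X=j) over j with P(X=j) ≤ P(X=31)
p-value (two-sided) = 0.00000
At α=0.05: p < α → reject H₀

reject H₀: yes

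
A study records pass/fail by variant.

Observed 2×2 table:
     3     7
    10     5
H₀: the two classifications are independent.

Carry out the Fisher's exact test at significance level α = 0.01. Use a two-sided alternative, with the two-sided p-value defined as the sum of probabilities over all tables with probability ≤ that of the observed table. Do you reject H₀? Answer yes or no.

reject H₀: no

Margins: r₁=10, r₂=15, c₁=13, c₂=12, n=25
p_obs = C(10,3)·C(15,10)/C(25,13); sum pmf over tables with pmf ≤ p_obs
p-value (two-sided) = 0.11070
At α=0.01: p ≥ α → fail to reject H₀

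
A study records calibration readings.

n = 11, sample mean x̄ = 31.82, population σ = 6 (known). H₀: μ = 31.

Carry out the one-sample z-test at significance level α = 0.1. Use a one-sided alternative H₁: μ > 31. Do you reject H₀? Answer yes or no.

reject H₀: no

SE = σ/√n = 6/√11 = 1.8091
z = (x̄−μ₀)/SE = (31.82−31)/1.8091 = 0.4533
p-value (one-sided, H₁ greater) = 0.32518
At α=0.1: p ≥ α → fail to reject H₀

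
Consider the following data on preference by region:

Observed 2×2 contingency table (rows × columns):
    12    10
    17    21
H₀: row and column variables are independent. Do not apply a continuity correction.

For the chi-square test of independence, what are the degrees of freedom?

degrees of freedom = 1

df = (r−1)(c−1) = (2−1)·(2−1) = 1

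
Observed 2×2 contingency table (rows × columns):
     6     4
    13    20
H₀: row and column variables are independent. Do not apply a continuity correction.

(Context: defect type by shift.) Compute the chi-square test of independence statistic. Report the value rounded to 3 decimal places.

Row totals [10, 33], col totals [19, 24], n=43
χ² = (6−4.42)²/4.42 + (4−5.58)²/5.58 + (13−14.58)²/14.58 + (20−18.42)²/18.42 = 1.3213
df = 1

test statistic = 1.321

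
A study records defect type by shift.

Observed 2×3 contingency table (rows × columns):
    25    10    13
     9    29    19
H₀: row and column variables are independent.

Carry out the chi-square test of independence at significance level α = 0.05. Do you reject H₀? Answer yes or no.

Row totals [48, 57], col totals [34, 39, 32], n=105
χ² = (25−15.54)²/15.54 + (10−17.83)²/17.83 + (13−14.63)²/14.63 + (9−18.46)²/18.46 + (29−21.17)²/21.17 + (19−17.37)²/17.37 = 17.2662
df = 2
p-value (upper-tail) = 0.00018
At α=0.05: p < α → reject H₀

reject H₀: yes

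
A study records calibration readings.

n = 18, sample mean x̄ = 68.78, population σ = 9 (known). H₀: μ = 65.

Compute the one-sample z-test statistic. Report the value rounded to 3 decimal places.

SE = σ/√n = 9/√18 = 2.1213
z = (x̄−μ₀)/SE = (68.78−65)/2.1213 = 1.7819

test statistic = 1.782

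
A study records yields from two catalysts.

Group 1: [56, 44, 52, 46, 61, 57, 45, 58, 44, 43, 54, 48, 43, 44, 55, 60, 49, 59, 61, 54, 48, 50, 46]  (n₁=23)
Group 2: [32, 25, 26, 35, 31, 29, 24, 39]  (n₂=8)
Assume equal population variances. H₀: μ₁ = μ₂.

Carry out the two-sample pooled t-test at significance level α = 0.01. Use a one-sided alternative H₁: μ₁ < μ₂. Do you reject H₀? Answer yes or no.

reject H₀: no

x̄₁=51.174, s₁=6.300, n₁=23
x̄₂=30.125, s₂=5.194, n₂=8
s_p² = [22·6.300² + 7·5.194²]/29 = 36.6269
SE = √(s_p²·(1/23+1/8)) = 2.4841
t = (51.174−30.125)/2.4841 = 8.4734
df = 29
p-value (one-sided, H₁ less) = 1.00000
At α=0.01: p ≥ α → fail to reject H₀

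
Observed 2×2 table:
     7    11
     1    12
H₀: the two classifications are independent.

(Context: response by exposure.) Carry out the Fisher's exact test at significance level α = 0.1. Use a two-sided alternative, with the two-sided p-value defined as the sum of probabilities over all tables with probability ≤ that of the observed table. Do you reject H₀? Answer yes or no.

reject H₀: yes

Margins: r₁=18, r₂=13, c₁=8, c₂=23, n=31
p_obs = C(18,7)·C(13,1)/C(31,8); sum pmf over tables with pmf ≤ p_obs
p-value (two-sided) = 0.09535
At α=0.1: p < α → reject H₀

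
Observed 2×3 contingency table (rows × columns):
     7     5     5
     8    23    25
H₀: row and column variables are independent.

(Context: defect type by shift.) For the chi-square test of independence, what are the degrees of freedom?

df = (r−1)(c−1) = (2−1)·(3−1) = 2

degrees of freedom = 2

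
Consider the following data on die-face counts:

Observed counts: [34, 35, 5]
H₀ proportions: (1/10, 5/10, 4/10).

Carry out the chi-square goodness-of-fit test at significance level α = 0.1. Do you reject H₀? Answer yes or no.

n = 74; E_i = n·p_i = [7.40, 37.00, 29.60]
χ² = (34−7.40)²/7.40 + (35−37.00)²/37.00 + (5−29.60)²/29.60 = 116.1689
df = 2
p-value (upper-tail) = 0.00000
At α=0.1: p < α → reject H₀

reject H₀: yes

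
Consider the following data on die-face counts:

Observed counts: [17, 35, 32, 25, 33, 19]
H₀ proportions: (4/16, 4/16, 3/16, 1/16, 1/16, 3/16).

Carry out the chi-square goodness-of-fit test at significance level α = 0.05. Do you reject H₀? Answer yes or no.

reject H₀: yes

n = 161; E_i = n·p_i = [40.25, 40.25, 30.19, 10.06, 10.06, 30.19]
χ² = (17−40.25)²/40.25 + (35−40.25)²/40.25 + (32−30.19)²/30.19 + (25−10.06)²/10.06 + (33−10.06)²/10.06 + (19−30.19)²/30.19 = 92.8302
df = 5
p-value (upper-tail) = 0.00000
At α=0.05: p < α → reject H₀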